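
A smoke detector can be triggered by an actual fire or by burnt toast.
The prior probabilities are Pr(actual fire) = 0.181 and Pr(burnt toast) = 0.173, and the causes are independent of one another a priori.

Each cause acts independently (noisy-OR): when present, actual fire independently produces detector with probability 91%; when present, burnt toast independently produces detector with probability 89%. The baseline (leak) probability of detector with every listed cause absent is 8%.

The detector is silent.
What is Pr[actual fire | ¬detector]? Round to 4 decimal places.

Under noisy-OR, P(detector | causes) = 1 − (1−0.08)·∏(1−qᵢ) over the active causes.
Numerator (weight on configurations with actual fire): 0.012394 + 0.000285 = 0.012679
Denominator P(¬detector): 0.92×0.819×0.827 + 0.1012×0.819×0.173 + 0.0828×0.181×0.827 + 0.009108×0.181×0.173 = 0.650146
Posterior = 0.012679 / 0.650146 ≈ 0.0195

Pr[actual fire | ¬detector] ≈ 0.0195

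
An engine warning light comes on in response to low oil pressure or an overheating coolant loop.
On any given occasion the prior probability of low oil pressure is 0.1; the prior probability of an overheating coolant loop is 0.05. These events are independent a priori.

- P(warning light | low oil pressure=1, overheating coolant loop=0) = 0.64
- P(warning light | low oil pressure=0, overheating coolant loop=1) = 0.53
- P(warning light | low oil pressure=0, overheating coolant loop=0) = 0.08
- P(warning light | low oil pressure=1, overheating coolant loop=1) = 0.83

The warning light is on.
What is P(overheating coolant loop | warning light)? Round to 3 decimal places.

P(overheating coolant loop | warning light) ≈ 0.178

P(warning light) = 0.08*0.9*0.95 + 0.53*0.9*0.05 + 0.64*0.1*0.95 + 0.83*0.1*0.05 = 0.068400 + 0.023850 + 0.060800 + 0.004150 = 0.157200
The overheating coolant loop-present share is 0.023850 + 0.004150 = 0.028000.
Hence the posterior is 0.028000/0.157200 ≈ 0.178.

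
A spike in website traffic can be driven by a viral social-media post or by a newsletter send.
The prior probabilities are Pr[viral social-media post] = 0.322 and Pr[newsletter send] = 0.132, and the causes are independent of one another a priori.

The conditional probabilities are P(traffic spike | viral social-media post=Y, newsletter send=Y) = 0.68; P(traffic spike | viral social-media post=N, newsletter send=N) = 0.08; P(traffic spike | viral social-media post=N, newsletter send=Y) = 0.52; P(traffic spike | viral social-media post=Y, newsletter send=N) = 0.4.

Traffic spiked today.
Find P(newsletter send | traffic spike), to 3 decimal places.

P(newsletter send | traffic spike) ≈ 0.322

Sum P(traffic spike|·) weighted by the priors over the 4 (viral social-media post, newsletter send) configurations:
  P(traffic spike) = 0.08·0.678·0.868 + 0.52·0.678·0.132 + 0.4·0.322·0.868 + 0.68·0.322·0.132
        = 0.047080 + 0.046538 + 0.111798 + 0.028903 = 0.234319
Keeping only the newsletter send-present terms gives 0.075441, so
  P(newsletter send | traffic spike) = 0.075441 / 0.234319 ≈ 0.322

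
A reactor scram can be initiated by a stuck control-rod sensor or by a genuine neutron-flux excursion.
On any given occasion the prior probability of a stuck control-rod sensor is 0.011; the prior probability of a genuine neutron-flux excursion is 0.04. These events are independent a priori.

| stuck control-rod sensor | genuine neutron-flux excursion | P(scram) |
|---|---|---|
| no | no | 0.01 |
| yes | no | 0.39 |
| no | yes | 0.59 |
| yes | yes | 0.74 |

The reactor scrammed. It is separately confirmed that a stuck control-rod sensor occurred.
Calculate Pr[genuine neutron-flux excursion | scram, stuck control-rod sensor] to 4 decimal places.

Pr[genuine neutron-flux excursion | scram, stuck control-rod sensor] ≈ 0.0733

P(scram | stuck control-rod sensor) = 0.39*0.96 + 0.74*0.04 = 0.374400 + 0.029600 = 0.404000
Restricting to configurations with genuine neutron-flux excursion present: 0.74*0.04 = 0.029600.
P(genuine neutron-flux excursion | scram, stuck control-rod sensor) = 0.029600 / 0.404000 ≈ 0.0733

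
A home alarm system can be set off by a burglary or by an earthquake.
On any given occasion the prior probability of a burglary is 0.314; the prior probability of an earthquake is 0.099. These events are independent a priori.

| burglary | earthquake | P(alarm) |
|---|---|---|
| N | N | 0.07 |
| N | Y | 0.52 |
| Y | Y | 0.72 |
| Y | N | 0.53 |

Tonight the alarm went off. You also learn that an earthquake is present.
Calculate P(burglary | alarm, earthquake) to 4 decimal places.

By total probability over both values of burglary:
  P(alarm | earthquake) = 0.52×0.686 + 0.72×0.314
        = 0.356720 + 0.226080 = 0.582800
Keeping only the burglary-present terms gives 0.226080, so
  P(burglary | alarm, earthquake) = 0.226080 / 0.582800 ≈ 0.3879

P(burglary | alarm, earthquake) ≈ 0.3879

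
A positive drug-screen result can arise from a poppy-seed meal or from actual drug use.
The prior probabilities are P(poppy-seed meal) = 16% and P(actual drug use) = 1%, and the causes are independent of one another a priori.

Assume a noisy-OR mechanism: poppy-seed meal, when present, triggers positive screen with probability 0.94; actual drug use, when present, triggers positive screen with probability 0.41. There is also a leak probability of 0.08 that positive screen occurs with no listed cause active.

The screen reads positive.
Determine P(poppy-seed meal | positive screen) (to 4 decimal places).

Under noisy-OR, P(positive screen | causes) = 1 − (1−0.08)·∏(1−qᵢ) over the active causes.
P(positive screen) = 0.08·0.84·0.99 + 0.4572·0.84·0.01 + 0.9448·0.16·0.99 + 0.967432·0.16·0.01 = 0.066528 + 0.003840 + 0.149656 + 0.001548 = 0.221572
Of this, 0.151204 comes from 0.149656 + 0.001548 (the poppy-seed meal=true cases).
P(poppy-seed meal | positive screen) = 0.151204 / 0.221572 ≈ 0.6824

P(poppy-seed meal | positive screen) ≈ 0.6824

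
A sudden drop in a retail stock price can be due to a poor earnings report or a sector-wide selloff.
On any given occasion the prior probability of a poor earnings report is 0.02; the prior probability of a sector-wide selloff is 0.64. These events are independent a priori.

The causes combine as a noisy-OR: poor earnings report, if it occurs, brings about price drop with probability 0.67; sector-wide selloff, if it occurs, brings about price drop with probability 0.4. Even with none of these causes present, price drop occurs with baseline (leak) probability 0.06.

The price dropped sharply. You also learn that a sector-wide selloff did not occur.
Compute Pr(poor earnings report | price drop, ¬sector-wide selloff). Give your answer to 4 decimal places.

Pr(poor earnings report | price drop, ¬sector-wide selloff) ≈ 0.1900

Under noisy-OR, P(price drop | causes) = 1 − (1−0.06)·∏(1−qᵢ) over the active causes.
Numerator (weight on configurations with poor earnings report): 0.6898*0.02 = 0.013796
The normalizing constant is 0.06*0.98 + 0.6898*0.02 = 0.072596
P(poor earnings report | price drop, ¬sector-wide selloff) = 0.013796/0.072596 ≈ 0.1900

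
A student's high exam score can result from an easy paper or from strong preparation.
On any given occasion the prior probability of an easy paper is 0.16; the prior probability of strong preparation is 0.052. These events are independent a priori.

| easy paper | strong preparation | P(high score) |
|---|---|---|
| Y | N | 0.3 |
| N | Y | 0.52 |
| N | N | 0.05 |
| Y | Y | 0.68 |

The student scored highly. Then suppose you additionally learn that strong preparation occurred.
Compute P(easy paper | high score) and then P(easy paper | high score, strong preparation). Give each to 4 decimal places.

P(easy paper | high score) ≈ 0.4500; P(easy paper | high score, strong preparation) ≈ 0.1994

P(high score) = 0.05*0.84*0.948 + 0.52*0.84*0.052 + 0.3*0.16*0.948 + 0.68*0.16*0.052 = 0.039816 + 0.022714 + 0.045504 + 0.005658 = 0.113692
Restricting to configurations with easy paper present: 0.045504 + 0.005658 = 0.051162.
So P(easy paper | high score) = 0.051162/0.113692 ≈ 0.4500.

Now also conditioning on strong preparation=true:
P(high score | strong preparation) = 0.52*0.84 + 0.68*0.16 = 0.436800 + 0.108800 = 0.545600
Restricting to configurations with easy paper present: 0.68*0.16 = 0.108800.
So P(easy paper | high score, strong preparation) = 0.108800/0.545600 ≈ 0.1994.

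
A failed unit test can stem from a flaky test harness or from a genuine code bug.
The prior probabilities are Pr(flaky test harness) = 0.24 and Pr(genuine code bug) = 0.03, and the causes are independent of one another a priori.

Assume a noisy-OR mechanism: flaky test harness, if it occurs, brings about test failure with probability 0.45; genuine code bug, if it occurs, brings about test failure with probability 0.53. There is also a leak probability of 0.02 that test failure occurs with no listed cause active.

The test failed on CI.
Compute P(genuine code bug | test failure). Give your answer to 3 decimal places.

P(genuine code bug | test failure) ≈ 0.126

Under noisy-OR, P(test failure | causes) = 1 − (1−0.02)·∏(1−qᵢ) over the active causes.
Weight on genuine code bug=true, given the evidence: 0.012298 + 0.005376 = 0.017674
Normalizer over all consistent configurations: 0.02×0.76×0.97 + 0.5394×0.76×0.03 + 0.461×0.24×0.97 + 0.74667×0.24×0.03 = 0.139739
Posterior = 0.017674 / 0.139739 ≈ 0.126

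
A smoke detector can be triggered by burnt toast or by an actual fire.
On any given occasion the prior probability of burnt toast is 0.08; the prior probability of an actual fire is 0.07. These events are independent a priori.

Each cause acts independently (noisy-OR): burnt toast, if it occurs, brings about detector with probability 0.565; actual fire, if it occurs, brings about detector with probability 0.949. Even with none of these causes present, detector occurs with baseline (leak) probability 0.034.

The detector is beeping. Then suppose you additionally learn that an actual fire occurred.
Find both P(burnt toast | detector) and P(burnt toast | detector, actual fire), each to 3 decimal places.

P(burnt toast | detector) ≈ 0.350; P(burnt toast | detector, actual fire) ≈ 0.082

Under noisy-OR, P(detector | causes) = 1 − (1−0.034)·∏(1−qᵢ) over the active causes.
Enumerate the 4 (burnt toast, actual fire) configurations and weight by the priors:
  P(detector) = 0.034*0.92*0.93 + 0.950734*0.92*0.07 + 0.57979*0.08*0.93 + 0.978569*0.08*0.07
        = 0.029090 + 0.061227 + 0.043136 + 0.005480 = 0.138933
Configurations with burnt toast contribute 0.048616, so
  P(burnt toast | detector) = 0.048616 / 0.138933 ≈ 0.350

With the extra evidence:
By total probability over both values of burnt toast:
  P(detector | actual fire) = 0.950734*0.92 + 0.978569*0.08
        = 0.874675 + 0.078286 = 0.952961
The terms with burnt toast present sum to 0.078286, so
  P(burnt toast | detector, actual fire) = 0.078286 / 0.952961 ≈ 0.082
This is intercausal reasoning (explaining away): once actual fire accounts for the detector, burnt toast becomes less likely.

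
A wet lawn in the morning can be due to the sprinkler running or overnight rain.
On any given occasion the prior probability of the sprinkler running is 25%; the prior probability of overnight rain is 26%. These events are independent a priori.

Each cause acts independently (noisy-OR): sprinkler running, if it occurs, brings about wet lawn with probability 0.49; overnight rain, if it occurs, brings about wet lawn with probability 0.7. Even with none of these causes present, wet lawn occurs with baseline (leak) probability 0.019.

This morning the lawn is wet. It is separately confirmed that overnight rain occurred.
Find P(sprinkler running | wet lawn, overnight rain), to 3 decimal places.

Under noisy-OR, P(wet lawn | causes) = 1 − (1−0.019)·∏(1−qᵢ) over the active causes.
P(wet lawn | overnight rain) = 0.7057·0.75 + 0.849907·0.25 = 0.529275 + 0.212477 = 0.741752
Of this, 0.212477 comes from 0.849907·0.25 (the sprinkler running=true cases).
So P(sprinkler running | wet lawn, overnight rain) = 0.212477/0.741752 ≈ 0.286.

P(sprinkler running | wet lawn, overnight rain) ≈ 0.286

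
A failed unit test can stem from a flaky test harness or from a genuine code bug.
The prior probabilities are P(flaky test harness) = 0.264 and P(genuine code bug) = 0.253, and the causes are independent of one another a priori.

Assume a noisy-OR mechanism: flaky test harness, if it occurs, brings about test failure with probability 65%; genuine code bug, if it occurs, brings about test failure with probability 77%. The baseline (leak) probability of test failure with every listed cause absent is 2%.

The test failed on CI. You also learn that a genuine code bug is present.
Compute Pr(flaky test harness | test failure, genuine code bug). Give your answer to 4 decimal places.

Under noisy-OR, P(test failure | causes) = 1 − (1−0.02)·∏(1−qᵢ) over the active causes.
P(test failure | genuine code bug) = 0.7746*0.736 + 0.92111*0.264 = 0.570106 + 0.243173 = 0.813279
The flaky test harness-present share is 0.92111*0.264 = 0.243173.
Hence the posterior is 0.243173/0.813279 ≈ 0.2990.

Pr(flaky test harness | test failure, genuine code bug) ≈ 0.2990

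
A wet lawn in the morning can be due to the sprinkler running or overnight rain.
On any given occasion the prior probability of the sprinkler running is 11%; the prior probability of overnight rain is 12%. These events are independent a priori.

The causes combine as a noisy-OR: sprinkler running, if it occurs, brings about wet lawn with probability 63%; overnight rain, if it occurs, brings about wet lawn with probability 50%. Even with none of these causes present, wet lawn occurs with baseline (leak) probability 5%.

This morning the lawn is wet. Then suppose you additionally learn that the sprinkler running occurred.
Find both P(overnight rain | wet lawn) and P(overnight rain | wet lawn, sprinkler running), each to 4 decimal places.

Under noisy-OR, P(wet lawn | causes) = 1 − (1−0.05)·∏(1−qᵢ) over the active causes.
By total probability over the 4 (sprinkler running, overnight rain) configurations:
  P(wet lawn) = 0.05*0.89*0.88 + 0.525*0.89*0.12 + 0.6485*0.11*0.88 + 0.82425*0.11*0.12
        = 0.039160 + 0.056070 + 0.062775 + 0.010880 = 0.168885
Keeping only the overnight rain-present terms gives 0.066950, so
  P(overnight rain | wet lawn) = 0.066950 / 0.168885 ≈ 0.3964

With the extra evidence:
P(wet lawn | sprinkler running) = 0.6485*0.88 + 0.82425*0.12 = 0.570680 + 0.098910 = 0.669590
Restricting to configurations with overnight rain present: 0.82425*0.12 = 0.098910.
P(overnight rain | wet lawn, sprinkler running) = 0.098910 / 0.669590 ≈ 0.1477
The drop from 0.3964 to 0.1477 is the explaining-away (discounting) effect.

P(overnight rain | wet lawn) ≈ 0.3964; P(overnight rain | wet lawn, sprinkler running) ≈ 0.1477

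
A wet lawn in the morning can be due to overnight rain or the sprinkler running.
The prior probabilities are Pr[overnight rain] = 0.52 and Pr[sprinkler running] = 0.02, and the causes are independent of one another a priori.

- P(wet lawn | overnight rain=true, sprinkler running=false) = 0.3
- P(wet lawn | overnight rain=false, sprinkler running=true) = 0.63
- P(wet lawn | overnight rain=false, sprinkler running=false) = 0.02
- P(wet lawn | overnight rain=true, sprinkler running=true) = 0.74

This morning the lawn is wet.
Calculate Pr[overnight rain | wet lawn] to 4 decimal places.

Pr[overnight rain | wet lawn] ≈ 0.9122

By total probability over the 4 (overnight rain, sprinkler running) configurations:
  P(wet lawn) = 0.02×0.48×0.98 + 0.63×0.48×0.02 + 0.3×0.52×0.98 + 0.74×0.52×0.02
        = 0.009408 + 0.006048 + 0.152880 + 0.007696 = 0.176032
The terms with overnight rain present sum to 0.160576, so
  P(overnight rain | wet lawn) = 0.160576 / 0.176032 ≈ 0.9122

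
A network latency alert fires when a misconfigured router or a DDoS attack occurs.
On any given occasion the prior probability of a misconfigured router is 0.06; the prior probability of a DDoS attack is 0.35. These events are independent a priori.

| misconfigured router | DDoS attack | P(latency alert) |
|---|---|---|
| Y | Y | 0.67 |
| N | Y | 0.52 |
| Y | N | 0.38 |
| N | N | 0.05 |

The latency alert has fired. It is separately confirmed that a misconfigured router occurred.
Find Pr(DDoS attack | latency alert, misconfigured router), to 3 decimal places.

Pr(DDoS attack | latency alert, misconfigured router) ≈ 0.487

Weight on DDoS attack=true, given the evidence: 0.67·0.35 = 0.234500
Denominator P(latency alert | misconfigured router): 0.38·0.65 + 0.67·0.35 = 0.481500
P(DDoS attack | latency alert, misconfigured router) = 0.234500/0.481500 ≈ 0.487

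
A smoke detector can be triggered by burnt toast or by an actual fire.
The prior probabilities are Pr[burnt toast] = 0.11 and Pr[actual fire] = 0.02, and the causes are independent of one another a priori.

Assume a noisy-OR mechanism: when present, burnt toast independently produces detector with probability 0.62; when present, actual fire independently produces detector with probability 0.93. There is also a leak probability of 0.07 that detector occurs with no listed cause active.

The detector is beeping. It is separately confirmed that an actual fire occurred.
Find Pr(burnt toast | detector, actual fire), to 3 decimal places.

Under noisy-OR, P(detector | causes) = 1 − (1−0.07)·∏(1−qᵢ) over the active causes.
P(detector | actual fire) = 0.9349*0.89 + 0.975262*0.11 = 0.832061 + 0.107279 = 0.939340
The burnt toast-present share is 0.975262*0.11 = 0.107279.
P(burnt toast | detector, actual fire) = 0.107279 / 0.939340 ≈ 0.114

Pr(burnt toast | detector, actual fire) ≈ 0.114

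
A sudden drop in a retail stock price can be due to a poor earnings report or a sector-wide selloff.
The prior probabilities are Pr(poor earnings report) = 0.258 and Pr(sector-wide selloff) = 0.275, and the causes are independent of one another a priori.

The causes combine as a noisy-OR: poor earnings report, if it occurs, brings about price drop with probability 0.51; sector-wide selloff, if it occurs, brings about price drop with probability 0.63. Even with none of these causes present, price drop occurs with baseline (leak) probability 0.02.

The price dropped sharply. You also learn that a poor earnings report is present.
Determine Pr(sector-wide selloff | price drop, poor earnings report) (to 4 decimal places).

Pr(sector-wide selloff | price drop, poor earnings report) ≈ 0.3750

Under noisy-OR, P(price drop | causes) = 1 − (1−0.02)·∏(1−qᵢ) over the active causes.
By total probability over both values of sector-wide selloff:
  P(price drop | poor earnings report) = 0.5198×0.725 + 0.822326×0.275
        = 0.376855 + 0.226140 = 0.602995
Configurations with sector-wide selloff contribute 0.226140, so
  P(sector-wide selloff | price drop, poor earnings report) = 0.226140 / 0.602995 ≈ 0.3750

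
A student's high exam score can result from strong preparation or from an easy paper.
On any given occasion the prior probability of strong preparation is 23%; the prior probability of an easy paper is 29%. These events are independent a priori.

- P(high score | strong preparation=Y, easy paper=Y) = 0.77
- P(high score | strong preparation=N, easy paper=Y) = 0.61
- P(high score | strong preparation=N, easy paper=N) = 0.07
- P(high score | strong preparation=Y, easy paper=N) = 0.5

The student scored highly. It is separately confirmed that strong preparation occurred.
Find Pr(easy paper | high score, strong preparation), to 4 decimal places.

Sum P(high score|·) weighted by the priors over both values of easy paper:
  P(high score | strong preparation) = 0.5×0.71 + 0.77×0.29
        = 0.355000 + 0.223300 = 0.578300
Keeping only the easy paper-present terms gives 0.223300, so
  P(easy paper | high score, strong preparation) = 0.223300 / 0.578300 ≈ 0.3861

Pr(easy paper | high score, strong preparation) ≈ 0.3861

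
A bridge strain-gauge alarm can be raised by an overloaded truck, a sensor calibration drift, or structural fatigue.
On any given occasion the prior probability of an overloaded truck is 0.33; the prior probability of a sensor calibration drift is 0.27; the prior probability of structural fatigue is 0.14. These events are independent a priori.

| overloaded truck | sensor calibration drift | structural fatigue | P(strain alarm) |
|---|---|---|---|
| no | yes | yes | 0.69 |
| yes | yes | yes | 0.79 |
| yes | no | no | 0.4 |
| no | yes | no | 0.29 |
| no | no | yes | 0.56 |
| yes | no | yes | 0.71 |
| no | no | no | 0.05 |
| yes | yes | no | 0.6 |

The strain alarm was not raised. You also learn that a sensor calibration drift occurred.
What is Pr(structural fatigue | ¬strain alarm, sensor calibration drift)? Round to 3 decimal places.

Pr(structural fatigue | ¬strain alarm, sensor calibration drift) ≈ 0.069

By total probability over the 4 (overloaded truck, structural fatigue) configurations:
  P(¬strain alarm | sensor calibration drift) = 0.71*0.67*0.86 + 0.31*0.67*0.14 + 0.4*0.33*0.86 + 0.21*0.33*0.14
        = 0.409102 + 0.029078 + 0.113520 + 0.009702 = 0.561402
Keeping only the structural fatigue-present terms gives 0.038780, so
  P(structural fatigue | ¬strain alarm, sensor calibration drift) = 0.038780 / 0.561402 ≈ 0.069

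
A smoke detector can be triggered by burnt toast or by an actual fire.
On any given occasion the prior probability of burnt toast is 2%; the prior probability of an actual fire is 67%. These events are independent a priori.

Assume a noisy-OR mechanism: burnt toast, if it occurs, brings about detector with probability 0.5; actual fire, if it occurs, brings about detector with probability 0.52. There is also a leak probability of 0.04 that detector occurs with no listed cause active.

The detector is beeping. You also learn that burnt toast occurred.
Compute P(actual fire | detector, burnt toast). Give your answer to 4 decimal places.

P(actual fire | detector, burnt toast) ≈ 0.7503

Under noisy-OR, P(detector | causes) = 1 − (1−0.04)·∏(1−qᵢ) over the active causes.
Sum P(detector|·) weighted by the priors over both values of actual fire:
  P(detector | burnt toast) = 0.52·0.33 + 0.7696·0.67
        = 0.171600 + 0.515632 = 0.687232
Keeping only the actual fire-present terms gives 0.515632, so
  P(actual fire | detector, burnt toast) = 0.515632 / 0.687232 ≈ 0.7503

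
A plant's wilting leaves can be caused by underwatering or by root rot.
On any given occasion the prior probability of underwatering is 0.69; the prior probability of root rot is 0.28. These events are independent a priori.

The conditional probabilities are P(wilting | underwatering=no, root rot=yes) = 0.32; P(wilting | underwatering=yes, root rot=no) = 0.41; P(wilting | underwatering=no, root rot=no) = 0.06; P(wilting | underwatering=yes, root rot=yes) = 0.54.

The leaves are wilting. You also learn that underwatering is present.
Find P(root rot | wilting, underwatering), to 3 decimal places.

For the numerator, keep only root rot=true terms: 0.54*0.28 = 0.151200
Normalizer over all consistent configurations: 0.41*0.72 + 0.54*0.28 = 0.446400
P(root rot | wilting, underwatering) = 0.151200/0.446400 ≈ 0.339

P(root rot | wilting, underwatering) ≈ 0.339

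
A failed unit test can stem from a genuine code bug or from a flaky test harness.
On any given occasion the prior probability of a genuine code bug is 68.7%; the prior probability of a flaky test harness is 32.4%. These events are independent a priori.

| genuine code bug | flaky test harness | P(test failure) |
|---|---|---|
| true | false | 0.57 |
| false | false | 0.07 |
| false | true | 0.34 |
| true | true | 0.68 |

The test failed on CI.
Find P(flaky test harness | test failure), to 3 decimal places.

Enumerate the 4 (genuine code bug, flaky test harness) configurations and weight by the priors:
  P(test failure) = 0.07×0.313×0.676 + 0.34×0.313×0.324 + 0.57×0.687×0.676 + 0.68×0.687×0.324
        = 0.014811 + 0.034480 + 0.264715 + 0.151360 = 0.465366
The terms with flaky test harness present sum to 0.185840, so
  P(flaky test harness | test failure) = 0.185840 / 0.465366 ≈ 0.399

P(flaky test harness | test failure) ≈ 0.399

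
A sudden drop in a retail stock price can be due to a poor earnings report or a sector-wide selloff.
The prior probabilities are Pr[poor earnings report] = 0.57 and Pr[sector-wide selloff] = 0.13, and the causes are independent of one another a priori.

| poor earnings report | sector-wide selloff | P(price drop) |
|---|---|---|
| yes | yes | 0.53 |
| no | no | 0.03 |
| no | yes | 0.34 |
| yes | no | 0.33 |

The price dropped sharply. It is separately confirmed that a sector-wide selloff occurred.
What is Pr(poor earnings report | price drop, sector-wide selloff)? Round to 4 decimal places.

For the numerator, keep only poor earnings report=true terms: 0.53×0.57 = 0.302100
Denominator P(price drop | sector-wide selloff): 0.34×0.43 + 0.53×0.57 = 0.448300
P(poor earnings report | price drop, sector-wide selloff) = 0.302100/0.448300 ≈ 0.6739

Pr(poor earnings report | price drop, sector-wide selloff) ≈ 0.6739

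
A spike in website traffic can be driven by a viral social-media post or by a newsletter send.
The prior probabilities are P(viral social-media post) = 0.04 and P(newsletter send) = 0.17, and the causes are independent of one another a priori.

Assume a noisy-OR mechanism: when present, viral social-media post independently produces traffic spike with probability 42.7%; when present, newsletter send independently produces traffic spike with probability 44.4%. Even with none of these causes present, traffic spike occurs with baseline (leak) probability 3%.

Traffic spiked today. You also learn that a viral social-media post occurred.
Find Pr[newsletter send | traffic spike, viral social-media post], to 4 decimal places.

Pr[newsletter send | traffic spike, viral social-media post] ≈ 0.2416

Under noisy-OR, P(traffic spike | causes) = 1 − (1−0.03)·∏(1−qᵢ) over the active causes.
For the numerator, keep only newsletter send=true terms: 0.69097*0.17 = 0.117465
Denominator P(traffic spike | viral social-media post): 0.44419*0.83 + 0.69097*0.17 = 0.486143
Posterior = 0.117465 / 0.486143 ≈ 0.2416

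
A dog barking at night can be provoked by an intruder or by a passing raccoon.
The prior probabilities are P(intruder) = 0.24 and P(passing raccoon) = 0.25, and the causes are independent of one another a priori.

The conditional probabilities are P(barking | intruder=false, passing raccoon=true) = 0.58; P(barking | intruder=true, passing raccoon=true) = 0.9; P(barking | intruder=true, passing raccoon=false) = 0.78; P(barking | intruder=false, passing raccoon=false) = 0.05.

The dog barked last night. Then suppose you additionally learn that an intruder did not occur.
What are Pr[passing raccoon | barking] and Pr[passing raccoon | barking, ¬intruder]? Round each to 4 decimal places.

Pr[passing raccoon | barking] ≈ 0.4929; Pr[passing raccoon | barking, ¬intruder] ≈ 0.7945

For the numerator, keep only passing raccoon=true terms: 0.110200 + 0.054000 = 0.164200
Denominator P(barking): 0.05·0.76·0.75 + 0.58·0.76·0.25 + 0.78·0.24·0.75 + 0.9·0.24·0.25 = 0.333100
P(passing raccoon | barking) = 0.164200/0.333100 ≈ 0.4929

Now also conditioning on intruder≠true:
P(barking | ¬intruder) = 0.05×0.75 + 0.58×0.25 = 0.037500 + 0.145000 = 0.182500
Of this, 0.145000 comes from 0.58×0.25 (the passing raccoon=true cases).
Hence the posterior is 0.145000/0.182500 ≈ 0.7945.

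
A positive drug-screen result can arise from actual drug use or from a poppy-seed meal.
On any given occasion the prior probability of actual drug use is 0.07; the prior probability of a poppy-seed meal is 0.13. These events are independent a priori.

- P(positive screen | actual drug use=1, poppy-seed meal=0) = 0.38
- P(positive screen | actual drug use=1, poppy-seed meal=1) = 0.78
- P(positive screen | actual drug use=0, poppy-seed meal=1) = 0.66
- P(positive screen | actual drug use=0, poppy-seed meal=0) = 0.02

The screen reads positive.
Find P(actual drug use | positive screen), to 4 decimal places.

P(actual drug use | positive screen) ≈ 0.2396

Enumerate the 4 (actual drug use, poppy-seed meal) configurations and weight by the priors:
  P(positive screen) = 0.02×0.93×0.87 + 0.66×0.93×0.13 + 0.38×0.07×0.87 + 0.78×0.07×0.13
        = 0.016182 + 0.079794 + 0.023142 + 0.007098 = 0.126216
Configurations with actual drug use contribute 0.030240, so
  P(actual drug use | positive screen) = 0.030240 / 0.126216 ≈ 0.2396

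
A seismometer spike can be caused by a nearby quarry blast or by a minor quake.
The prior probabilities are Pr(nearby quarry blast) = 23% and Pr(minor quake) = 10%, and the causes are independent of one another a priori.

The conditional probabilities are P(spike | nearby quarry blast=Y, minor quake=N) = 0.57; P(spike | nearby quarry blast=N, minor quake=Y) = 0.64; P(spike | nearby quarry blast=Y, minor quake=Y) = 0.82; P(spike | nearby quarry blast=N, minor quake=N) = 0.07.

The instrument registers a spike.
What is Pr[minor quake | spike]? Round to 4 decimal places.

Pr[minor quake | spike] ≈ 0.2904

P(spike) = 0.07·0.77·0.9 + 0.64·0.77·0.1 + 0.57·0.23·0.9 + 0.82·0.23·0.1 = 0.048510 + 0.049280 + 0.117990 + 0.018860 = 0.234640
Of this, 0.068140 comes from 0.049280 + 0.018860 (the minor quake=true cases).
Hence the posterior is 0.068140/0.234640 ≈ 0.2904.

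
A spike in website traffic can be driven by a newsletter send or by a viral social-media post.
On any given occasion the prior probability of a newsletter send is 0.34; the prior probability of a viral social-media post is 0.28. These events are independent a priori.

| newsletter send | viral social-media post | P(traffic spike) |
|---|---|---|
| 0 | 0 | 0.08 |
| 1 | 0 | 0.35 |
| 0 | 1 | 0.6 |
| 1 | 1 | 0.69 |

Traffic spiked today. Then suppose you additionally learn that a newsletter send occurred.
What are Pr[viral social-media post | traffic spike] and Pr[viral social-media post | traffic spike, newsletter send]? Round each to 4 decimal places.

Pr[viral social-media post | traffic spike] ≈ 0.5880; Pr[viral social-media post | traffic spike, newsletter send] ≈ 0.4340

Weight on viral social-media post=true, given the evidence: 0.110880 + 0.065688 = 0.176568
The normalizing constant is 0.08*0.66*0.72 + 0.6*0.66*0.28 + 0.35*0.34*0.72 + 0.69*0.34*0.28 = 0.300264
P(viral social-media post | traffic spike) = 0.176568/0.300264 ≈ 0.5880

With the extra evidence:
Enumerate both values of viral social-media post and weight by the priors:
  P(traffic spike | newsletter send) = 0.35×0.72 + 0.69×0.28
        = 0.252000 + 0.193200 = 0.445200
Keeping only the viral social-media post-present terms gives 0.193200, so
  P(viral social-media post | traffic spike, newsletter send) = 0.193200 / 0.445200 ≈ 0.4340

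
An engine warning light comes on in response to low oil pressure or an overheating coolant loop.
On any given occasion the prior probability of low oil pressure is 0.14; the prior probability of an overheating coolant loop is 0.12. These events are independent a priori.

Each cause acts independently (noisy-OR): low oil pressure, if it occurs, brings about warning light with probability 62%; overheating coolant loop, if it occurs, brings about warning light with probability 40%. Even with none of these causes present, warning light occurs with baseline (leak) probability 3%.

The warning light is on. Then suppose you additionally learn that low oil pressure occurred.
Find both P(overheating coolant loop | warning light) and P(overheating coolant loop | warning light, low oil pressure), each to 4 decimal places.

Under noisy-OR, P(warning light | causes) = 1 − (1−0.03)·∏(1−qᵢ) over the active causes.
P(warning light) = 0.03·0.86·0.88 + 0.418·0.86·0.12 + 0.6314·0.14·0.88 + 0.77884·0.14·0.12 = 0.022704 + 0.043138 + 0.077788 + 0.013085 = 0.156715
Of this, 0.056223 comes from 0.043138 + 0.013085 (the overheating coolant loop=true cases).
P(overheating coolant loop | warning light) = 0.056223 / 0.156715 ≈ 0.3588

Now also conditioning on low oil pressure=true:
Numerator (weight on configurations with overheating coolant loop): 0.77884×0.12 = 0.093461
The normalizing constant is 0.6314×0.88 + 0.77884×0.12 = 0.649093
P(overheating coolant loop | warning light, low oil pressure) = 0.093461/0.649093 ≈ 0.1440
— low oil pressure explains away the evidence for overheating coolant loop.

P(overheating coolant loop | warning light) ≈ 0.3588; P(overheating coolant loop | warning light, low oil pressure) ≈ 0.1440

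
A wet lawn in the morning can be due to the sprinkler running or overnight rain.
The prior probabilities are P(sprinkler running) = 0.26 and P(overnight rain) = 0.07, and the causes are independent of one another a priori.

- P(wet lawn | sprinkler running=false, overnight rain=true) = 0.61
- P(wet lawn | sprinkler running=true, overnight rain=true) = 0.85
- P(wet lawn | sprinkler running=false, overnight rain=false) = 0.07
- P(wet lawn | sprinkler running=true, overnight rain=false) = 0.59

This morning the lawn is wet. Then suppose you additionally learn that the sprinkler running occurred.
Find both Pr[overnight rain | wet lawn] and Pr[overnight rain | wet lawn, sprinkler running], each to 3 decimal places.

Pr[overnight rain | wet lawn] ≈ 0.198; Pr[overnight rain | wet lawn, sprinkler running] ≈ 0.098

Enumerate the 4 (sprinkler running, overnight rain) configurations and weight by the priors:
  P(wet lawn) = 0.07×0.74×0.93 + 0.61×0.74×0.07 + 0.59×0.26×0.93 + 0.85×0.26×0.07
        = 0.048174 + 0.031598 + 0.142662 + 0.015470 = 0.237904
Keeping only the overnight rain-present terms gives 0.047068, so
  P(overnight rain | wet lawn) = 0.047068 / 0.237904 ≈ 0.198

With the extra evidence:
Enumerate both values of overnight rain and weight by the priors:
  P(wet lawn | sprinkler running) = 0.59*0.93 + 0.85*0.07
        = 0.548700 + 0.059500 = 0.608200
Keeping only the overnight rain-present terms gives 0.059500, so
  P(overnight rain | wet lawn, sprinkler running) = 0.059500 / 0.608200 ≈ 0.098
— sprinkler running explains away the evidence for overnight rain.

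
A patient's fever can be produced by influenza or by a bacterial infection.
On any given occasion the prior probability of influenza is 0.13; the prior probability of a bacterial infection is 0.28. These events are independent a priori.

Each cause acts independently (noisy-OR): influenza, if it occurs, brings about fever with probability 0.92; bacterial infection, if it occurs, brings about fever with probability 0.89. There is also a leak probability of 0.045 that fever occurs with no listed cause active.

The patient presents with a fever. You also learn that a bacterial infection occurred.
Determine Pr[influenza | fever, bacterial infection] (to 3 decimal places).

Pr[influenza | fever, bacterial infection] ≈ 0.142

Under noisy-OR, P(fever | causes) = 1 − (1−0.045)·∏(1−qᵢ) over the active causes.
For the numerator, keep only influenza=true terms: 0.991596·0.13 = 0.128907
The normalizing constant is 0.89495·0.87 + 0.991596·0.13 = 0.907513
P(influenza | fever, bacterial infection) = 0.128907/0.907513 ≈ 0.142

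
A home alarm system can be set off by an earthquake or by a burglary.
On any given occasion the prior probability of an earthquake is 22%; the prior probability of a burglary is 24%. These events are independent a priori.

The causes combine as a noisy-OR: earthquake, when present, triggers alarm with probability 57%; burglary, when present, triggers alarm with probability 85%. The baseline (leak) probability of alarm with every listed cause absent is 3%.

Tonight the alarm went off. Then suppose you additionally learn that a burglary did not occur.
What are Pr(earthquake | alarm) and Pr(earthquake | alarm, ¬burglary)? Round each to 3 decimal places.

Pr(earthquake | alarm) ≈ 0.453; Pr(earthquake | alarm, ¬burglary) ≈ 0.846

Under noisy-OR, P(alarm | causes) = 1 − (1−0.03)·∏(1−qᵢ) over the active causes.
By total probability over the 4 (earthquake, burglary) configurations:
  P(alarm) = 0.03*0.78*0.76 + 0.8545*0.78*0.24 + 0.5829*0.22*0.76 + 0.937435*0.22*0.24
        = 0.017784 + 0.159962 + 0.097461 + 0.049497 = 0.324704
Configurations with earthquake contribute 0.146958, so
  P(earthquake | alarm) = 0.146958 / 0.324704 ≈ 0.453

Now also conditioning on burglary≠true:
By total probability over both values of earthquake:
  P(alarm | ¬burglary) = 0.03*0.78 + 0.5829*0.22
        = 0.023400 + 0.128238 = 0.151638
Keeping only the earthquake-present terms gives 0.128238, so
  P(earthquake | alarm, ¬burglary) = 0.128238 / 0.151638 ≈ 0.846
Ruling out burglary raises the posterior on earthquake — the flip side of explaining away.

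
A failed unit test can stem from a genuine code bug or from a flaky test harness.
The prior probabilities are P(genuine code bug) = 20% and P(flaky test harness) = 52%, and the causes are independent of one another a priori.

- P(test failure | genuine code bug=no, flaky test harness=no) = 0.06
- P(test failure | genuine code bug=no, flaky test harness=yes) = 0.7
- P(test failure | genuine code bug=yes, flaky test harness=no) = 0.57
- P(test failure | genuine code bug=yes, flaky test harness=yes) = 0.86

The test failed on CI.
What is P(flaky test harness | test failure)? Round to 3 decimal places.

Enumerate the 4 (genuine code bug, flaky test harness) configurations and weight by the priors:
  P(test failure) = 0.06·0.8·0.48 + 0.7·0.8·0.52 + 0.57·0.2·0.48 + 0.86·0.2·0.52
        = 0.023040 + 0.291200 + 0.054720 + 0.089440 = 0.458400
Configurations with flaky test harness contribute 0.380640, so
  P(flaky test harness | test failure) = 0.380640 / 0.458400 ≈ 0.830

P(flaky test harness | test failure) ≈ 0.830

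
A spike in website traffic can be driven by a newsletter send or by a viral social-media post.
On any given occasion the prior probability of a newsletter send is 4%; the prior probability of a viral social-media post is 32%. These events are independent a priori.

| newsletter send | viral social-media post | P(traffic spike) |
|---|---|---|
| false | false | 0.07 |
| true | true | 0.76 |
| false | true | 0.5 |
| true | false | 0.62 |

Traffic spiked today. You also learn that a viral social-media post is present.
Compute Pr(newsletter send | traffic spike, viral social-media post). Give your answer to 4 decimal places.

Pr(newsletter send | traffic spike, viral social-media post) ≈ 0.0596

P(traffic spike | viral social-media post) = 0.5×0.96 + 0.76×0.04 = 0.480000 + 0.030400 = 0.510400
The newsletter send-present share is 0.76×0.04 = 0.030400.
P(newsletter send | traffic spike, viral social-media post) = 0.030400 / 0.510400 ≈ 0.0596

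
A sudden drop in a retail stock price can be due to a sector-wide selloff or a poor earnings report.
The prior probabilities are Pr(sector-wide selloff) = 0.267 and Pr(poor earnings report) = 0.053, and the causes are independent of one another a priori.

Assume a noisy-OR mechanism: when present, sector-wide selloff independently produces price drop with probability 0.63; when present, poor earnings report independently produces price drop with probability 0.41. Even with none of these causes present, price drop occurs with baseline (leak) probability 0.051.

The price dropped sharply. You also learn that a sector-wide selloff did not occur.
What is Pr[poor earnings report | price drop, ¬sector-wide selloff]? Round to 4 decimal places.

Under noisy-OR, P(price drop | causes) = 1 − (1−0.051)·∏(1−qᵢ) over the active causes.
For the numerator, keep only poor earnings report=true terms: 0.44009×0.053 = 0.023325
Denominator P(price drop | ¬sector-wide selloff): 0.051×0.947 + 0.44009×0.053 = 0.071622
P(poor earnings report | price drop, ¬sector-wide selloff) = 0.023325/0.071622 ≈ 0.3257

Pr[poor earnings report | price drop, ¬sector-wide selloff] ≈ 0.3257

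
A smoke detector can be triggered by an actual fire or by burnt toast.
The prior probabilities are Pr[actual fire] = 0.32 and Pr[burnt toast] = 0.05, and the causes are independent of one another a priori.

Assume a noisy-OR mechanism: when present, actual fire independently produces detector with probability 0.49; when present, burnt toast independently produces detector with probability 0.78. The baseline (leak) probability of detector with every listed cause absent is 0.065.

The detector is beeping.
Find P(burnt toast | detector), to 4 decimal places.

Under noisy-OR, P(detector | causes) = 1 − (1−0.065)·∏(1−qᵢ) over the active causes.
P(detector) = 0.065*0.68*0.95 + 0.7943*0.68*0.05 + 0.52315*0.32*0.95 + 0.895093*0.32*0.05 = 0.041990 + 0.027006 + 0.159038 + 0.014321 = 0.242355
Of this, 0.041327 comes from 0.027006 + 0.014321 (the burnt toast=true cases).
P(burnt toast | detector) = 0.041327 / 0.242355 ≈ 0.1705

P(burnt toast | detector) ≈ 0.1705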